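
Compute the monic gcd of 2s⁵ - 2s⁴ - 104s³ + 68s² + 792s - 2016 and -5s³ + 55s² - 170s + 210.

s³ - 11s² + 34s - 42

Euclidean algorithm in ℚ[s]:
  2s⁵ - 2s⁴ - 104s³ + 68s² + 792s - 2016 = (-(2/5)s² - 4s - 48/5)(-5s³ + 55s² - 170s + 210) + (0)
Last nonzero remainder: -5s³ + 55s² - 170s + 210. Dividing through by -5 gives the monic gcd s³ - 11s² + 34s - 42.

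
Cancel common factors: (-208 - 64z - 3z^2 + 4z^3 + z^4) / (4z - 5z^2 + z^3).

(52 + 29z + 8z^2 + z^3)/(-z + z^2)

By polynomial division,
  z^4 + 4z^3 - 3z^2 - 64z - 208 = (z + 9)(z^3 - 5z^2 + 4z) + (38z^2 - 100z - 208)
  z^3 - 5z^2 + 4z = ((1/38)z - 45/722)(38z^2 - 100z - 208) + ((1170/361)z - 4680/361)
  38z^2 - 100z - 208 = ((6859/585)z + 722/45)((1170/361)z - 4680/361) + (0)
Last nonzero remainder: (1170/361)z - 4680/361. Dividing through by 1170/361 gives the monic gcd z - 4.
Cancel z - 4 from numerator and denominator to get the reduced form.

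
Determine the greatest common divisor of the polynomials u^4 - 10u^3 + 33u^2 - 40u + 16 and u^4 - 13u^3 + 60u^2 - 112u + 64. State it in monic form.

u^3 - 9u^2 + 24u - 16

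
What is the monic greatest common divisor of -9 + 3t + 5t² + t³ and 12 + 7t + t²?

3 + t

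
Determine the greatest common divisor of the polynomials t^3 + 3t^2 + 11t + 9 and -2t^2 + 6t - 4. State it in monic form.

By polynomial division,
  t^3 + 3t^2 + 11t + 9 = (-(1/2)t - 3)(-2t^2 + 6t - 4) + (27t - 3)
  -2t^2 + 6t - 4 = (-(2/27)t + 52/243)(27t - 3) + (-272/81)
  27t - 3 = (-(2187/272)t + 243/272)(-272/81) + (0)
The last nonzero remainder is the constant -272/81, so the polynomials are coprime and gcd = 1.

1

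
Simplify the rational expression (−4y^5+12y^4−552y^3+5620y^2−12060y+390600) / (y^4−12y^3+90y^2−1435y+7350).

Apply the Euclidean algorithm:
  −4y^5+12y^4−552y^3+5620y^2−12060y+390600 = (−4y−36)(y^4−12y^3+90y^2−1435y+7350) + (−624y^3+3120y^2−34320y+655200)
  y^4−12y^3+90y^2−1435y+7350 = (−(1/624)y+7/624)(−624y^3+3120y^2−34320y+655200) + (0)
Last nonzero remainder: −624y^3+3120y^2−34320y+655200. Dividing through by −624 gives the monic gcd y^3−5y^2+55y−1050.
Cancel y^3−5y^2+55y−1050 from numerator and denominator to get the reduced form.

(−4y^2−8y−372)/(y−7)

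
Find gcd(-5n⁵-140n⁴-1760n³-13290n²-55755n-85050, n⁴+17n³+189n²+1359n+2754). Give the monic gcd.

n²+12n+27

Euclidean algorithm in ℚ[n]:
  -5n⁵-140n⁴-1760n³-13290n²-55755n-85050 = (-5n-55)(n⁴+17n³+189n²+1359n+2754) + (120n³+3900n²+32760n+66420)
  n⁴+17n³+189n²+1359n+2754 = ((1/120)n-31/240)(120n³+3900n²+32760n+66420) + ((1679/4)n²+5037n+45333/4)
  120n³+3900n²+32760n+66420 = ((480/1679)n+9840/1679)((1679/4)n²+5037n+45333/4) + (0)
Last nonzero remainder: (1679/4)n²+5037n+45333/4. Dividing through by 1679/4 gives the monic gcd n²+12n+27.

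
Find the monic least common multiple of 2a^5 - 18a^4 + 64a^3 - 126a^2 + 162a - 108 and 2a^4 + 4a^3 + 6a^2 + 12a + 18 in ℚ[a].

a^7 - 6a^6 + 8a^5 + 6a^4 - 12a^3 + 81a - 162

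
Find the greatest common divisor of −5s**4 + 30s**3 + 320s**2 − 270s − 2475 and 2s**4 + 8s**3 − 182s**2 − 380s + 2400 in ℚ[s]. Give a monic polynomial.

Repeated division with remainder:
  −5s**4 + 30s**3 + 320s**2 − 270s − 2475 = (−5/2)(2s**4 + 8s**3 − 182s**2 − 380s + 2400) + (50s**3 − 135s**2 − 1220s + 3525)
  2s**4 + 8s**3 − 182s**2 − 380s + 2400 = ((1/25)s + 67/250)(50s**3 − 135s**2 − 1220s + 3525) + (−(4851/50)s**2 − (4851/25)s + 14553/10)
  50s**3 − 135s**2 − 1220s + 3525 = (−(2500/4851)s + 11750/4851)(−(4851/50)s**2 − (4851/25)s + 14553/10) + (0)
Last nonzero remainder: −(4851/50)s**2 − (4851/25)s + 14553/10. Dividing through by −4851/50 gives the monic gcd s**2 + 2s − 15.

s**2 + 2s − 15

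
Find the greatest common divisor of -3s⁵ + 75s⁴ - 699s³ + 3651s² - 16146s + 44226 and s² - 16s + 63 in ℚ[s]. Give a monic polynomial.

s² - 16s + 63

By polynomial division,
  -3s⁵ + 75s⁴ - 699s³ + 3651s² - 16146s + 44226 = (-3s³ + 27s² - 78s + 702)(s² - 16s + 63) + (0)
The last nonzero remainder s² - 16s + 63 is already monic.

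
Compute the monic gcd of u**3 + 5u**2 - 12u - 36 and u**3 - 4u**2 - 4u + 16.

By polynomial division,
  u**3 + 5u**2 - 12u - 36 = (u**3 - 4u**2 - 4u + 16) + (9u**2 - 8u - 52)
  u**3 - 4u**2 - 4u + 16 = ((1/9)u - 28/81)(9u**2 - 8u - 52) + (-(80/81)u - 160/81)
  9u**2 - 8u - 52 = (-(729/80)u + 1053/40)(-(80/81)u - 160/81) + (0)
Last nonzero remainder: -(80/81)u - 160/81. Dividing through by -80/81 gives the monic gcd u + 2.

u + 2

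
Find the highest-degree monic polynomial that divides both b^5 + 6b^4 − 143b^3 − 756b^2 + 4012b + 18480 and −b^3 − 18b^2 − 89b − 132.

Apply the Euclidean algorithm:
  b^5 + 6b^4 − 143b^3 − 756b^2 + 4012b + 18480 = (−b^2 + 12b + 16)(−b^3 − 18b^2 − 89b − 132) + (468b^2 + 7020b + 20592)
  −b^3 − 18b^2 − 89b − 132 = (−(1/468)b − 1/156)(468b^2 + 7020b + 20592) + (0)
Last nonzero remainder: 468b^2 + 7020b + 20592. Dividing through by 468 gives the monic gcd b^2 + 15b + 44.

b^2 + 15b + 44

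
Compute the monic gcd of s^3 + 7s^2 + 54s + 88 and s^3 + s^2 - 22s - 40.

Euclidean algorithm in ℚ[s]:
  s^3 + 7s^2 + 54s + 88 = (s^3 + s^2 - 22s - 40) + (6s^2 + 76s + 128)
  s^3 + s^2 - 22s - 40 = ((1/6)s - 35/18)(6s^2 + 76s + 128) + ((940/9)s + 1880/9)
  6s^2 + 76s + 128 = ((27/470)s + 144/235)((940/9)s + 1880/9) + (0)
Last nonzero remainder: (940/9)s + 1880/9. Dividing through by 940/9 gives the monic gcd s + 2.

s + 2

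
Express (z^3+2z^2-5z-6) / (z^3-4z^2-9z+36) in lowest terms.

By polynomial division,
  z^3+2z^2-5z-6 = (z^3-4z^2-9z+36) + (6z^2+4z-42)
  z^3-4z^2-9z+36 = ((1/6)z-7/9)(6z^2+4z-42) + ((10/9)z+10/3)
  6z^2+4z-42 = ((27/5)z-63/5)((10/9)z+10/3) + (0)
Last nonzero remainder: (10/9)z+10/3. Dividing through by 10/9 gives the monic gcd z+3.
Cancel z+3 from numerator and denominator to get the reduced form.

(z^2-z-2)/(z^2-7z+12)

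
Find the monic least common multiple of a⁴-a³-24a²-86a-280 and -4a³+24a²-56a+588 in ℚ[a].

By polynomial division,
  a⁴-a³-24a²-86a-280 = (-(1/4)a-5/4)(-4a³+24a²-56a+588) + (-8a²-9a+455)
  -4a³+24a²-56a+588 = ((1/2)a-57/16)(-8a²-9a+455) + (-(5049/16)a+35343/16)
  -8a²-9a+455 = ((128/5049)a+1040/5049)(-(5049/16)a+35343/16) + (0)
Last nonzero remainder: -(5049/16)a+35343/16. Dividing through by -5049/16 gives the monic gcd a-7.
Then lcm(f, g) = f·g / gcd(f, g); expanding and making the result monic gives the answer.

a⁶-4a⁴-131a³-870a²-2086a-5880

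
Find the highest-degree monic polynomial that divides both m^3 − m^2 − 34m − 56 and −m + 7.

Repeated division with remainder:
  m^3 − m^2 − 34m − 56 = (−m^2 − 6m − 8)(−m + 7) + (0)
Last nonzero remainder: −m + 7. Dividing through by −1 gives the monic gcd m − 7.

m − 7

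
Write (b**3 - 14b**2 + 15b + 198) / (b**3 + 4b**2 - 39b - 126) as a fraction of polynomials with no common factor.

(b - 11)/(b + 7)

Repeated division with remainder:
  b**3 - 14b**2 + 15b + 198 = (b**3 + 4b**2 - 39b - 126) + (-18b**2 + 54b + 324)
  b**3 + 4b**2 - 39b - 126 = (-(1/18)b - 7/18)(-18b**2 + 54b + 324) + (0)
Last nonzero remainder: -18b**2 + 54b + 324. Dividing through by -18 gives the monic gcd b**2 - 3b - 18.
Cancel b**2 - 3b - 18 from numerator and denominator to get the reduced form.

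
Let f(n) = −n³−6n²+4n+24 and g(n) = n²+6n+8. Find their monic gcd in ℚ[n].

By polynomial division,
  −n³−6n²+4n+24 = (−n)(n²+6n+8) + (12n+24)
  n²+6n+8 = ((1/12)n+1/3)(12n+24) + (0)
Last nonzero remainder: 12n+24. Dividing through by 12 gives the monic gcd n+2.

n+2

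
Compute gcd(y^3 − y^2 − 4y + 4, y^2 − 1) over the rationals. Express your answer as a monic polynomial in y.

y − 1

Apply the Euclidean algorithm:
  y^3 − y^2 − 4y + 4 = (y − 1)(y^2 − 1) + (−3y + 3)
  y^2 − 1 = (−(1/3)y − 1/3)(−3y + 3) + (0)
Last nonzero remainder: −3y + 3. Dividing through by −3 gives the monic gcd y − 1.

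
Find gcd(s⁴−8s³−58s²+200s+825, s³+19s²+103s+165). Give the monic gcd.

s²+8s+15

Repeated division with remainder:
  s⁴−8s³−58s²+200s+825 = (s−27)(s³+19s²+103s+165) + (352s²+2816s+5280)
  s³+19s²+103s+165 = ((1/352)s+1/32)(352s²+2816s+5280) + (0)
Last nonzero remainder: 352s²+2816s+5280. Dividing through by 352 gives the monic gcd s²+8s+15.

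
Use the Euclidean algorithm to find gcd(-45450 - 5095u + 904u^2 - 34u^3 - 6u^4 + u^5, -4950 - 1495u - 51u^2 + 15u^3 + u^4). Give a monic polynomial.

-450 - 95u + 4u^2 + u^3

Apply the Euclidean algorithm:
  u^5 - 6u^4 - 34u^3 + 904u^2 - 5095u - 45450 = (u - 21)(u^4 + 15u^3 - 51u^2 - 1495u - 4950) + (332u^3 + 1328u^2 - 31540u - 149400)
  u^4 + 15u^3 - 51u^2 - 1495u - 4950 = ((1/332)u + 11/332)(332u^3 + 1328u^2 - 31540u - 149400) + (0)
Last nonzero remainder: 332u^3 + 1328u^2 - 31540u - 149400. Dividing through by 332 gives the monic gcd u^3 + 4u^2 - 95u - 450.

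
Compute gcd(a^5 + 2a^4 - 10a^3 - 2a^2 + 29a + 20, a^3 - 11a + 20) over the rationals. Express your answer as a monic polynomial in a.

a^3 - 11a + 20

Repeated division with remainder:
  a^5 + 2a^4 - 10a^3 - 2a^2 + 29a + 20 = (a^2 + 2a + 1)(a^3 - 11a + 20) + (0)
The last nonzero remainder a^3 - 11a + 20 is already monic.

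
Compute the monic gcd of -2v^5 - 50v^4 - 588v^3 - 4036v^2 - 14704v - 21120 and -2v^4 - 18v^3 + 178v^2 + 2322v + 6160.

v^2 + 13v + 40

Euclidean algorithm in ℚ[v]:
  -2v^5 - 50v^4 - 588v^3 - 4036v^2 - 14704v - 21120 = (v + 16)(-2v^4 - 18v^3 + 178v^2 + 2322v + 6160) + (-478v^3 - 9206v^2 - 58016v - 119680)
  -2v^4 - 18v^3 + 178v^2 + 2322v + 6160 = ((1/239)v - 2452/57121)(-478v^3 - 9206v^2 - 58016v - 119680) + ((1460250/57121)v^2 + (18983250/57121)v + 58410000/57121)
  -478v^3 - 9206v^2 - 58016v - 119680 = (-(13651919/730125)v - 7768456/66375)((1460250/57121)v^2 + (18983250/57121)v + 58410000/57121) + (0)
Last nonzero remainder: (1460250/57121)v^2 + (18983250/57121)v + 58410000/57121. Dividing through by 1460250/57121 gives the monic gcd v^2 + 13v + 40.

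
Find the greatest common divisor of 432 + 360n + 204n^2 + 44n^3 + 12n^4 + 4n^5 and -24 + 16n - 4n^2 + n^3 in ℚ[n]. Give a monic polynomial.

Apply the Euclidean algorithm:
  4n^5 + 12n^4 + 44n^3 + 204n^2 + 360n + 432 = (4n^2 + 28n + 92)(n^3 - 4n^2 + 16n - 24) + (220n^2 - 440n + 2640)
  n^3 - 4n^2 + 16n - 24 = ((1/220)n - 1/110)(220n^2 - 440n + 2640) + (0)
Last nonzero remainder: 220n^2 - 440n + 2640. Dividing through by 220 gives the monic gcd n^2 - 2n + 12.

12 - 2n + n^2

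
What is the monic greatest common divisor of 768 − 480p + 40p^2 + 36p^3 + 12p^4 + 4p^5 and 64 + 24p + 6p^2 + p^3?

Euclidean algorithm in ℚ[p]:
  4p^5 + 12p^4 + 36p^3 + 40p^2 − 480p + 768 = (4p^2 − 12p + 12)(p^3 + 6p^2 + 24p + 64) + (0)
The last nonzero remainder p^3 + 6p^2 + 24p + 64 is already monic.

64 + 24p + 6p^2 + p^3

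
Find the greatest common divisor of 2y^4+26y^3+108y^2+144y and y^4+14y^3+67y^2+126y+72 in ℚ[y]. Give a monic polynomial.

By polynomial division,
  2y^4+26y^3+108y^2+144y = (2)(y^4+14y^3+67y^2+126y+72) + (-2y^3-26y^2-108y-144)
  y^4+14y^3+67y^2+126y+72 = (-(1/2)y-1/2)(-2y^3-26y^2-108y-144) + (0)
Last nonzero remainder: -2y^3-26y^2-108y-144. Dividing through by -2 gives the monic gcd y^3+13y^2+54y+72.

y^3+13y^2+54y+72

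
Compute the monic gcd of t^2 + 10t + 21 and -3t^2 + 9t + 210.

t + 7

Repeated division with remainder:
  t^2 + 10t + 21 = (-1/3)(-3t^2 + 9t + 210) + (13t + 91)
  -3t^2 + 9t + 210 = (-(3/13)t + 30/13)(13t + 91) + (0)
Last nonzero remainder: 13t + 91. Dividing through by 13 gives the monic gcd t + 7.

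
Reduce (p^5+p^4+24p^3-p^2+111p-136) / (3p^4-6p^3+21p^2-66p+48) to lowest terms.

(p^2+p+17)/(3p-6)

Euclidean algorithm in ℚ[p]:
  p^5+p^4+24p^3-p^2+111p-136 = ((1/3)p+1)(3p^4-6p^3+21p^2-66p+48) + (23p^3+161p-184)
  3p^4-6p^3+21p^2-66p+48 = ((3/23)p-6/23)(23p^3+161p-184) + (0)
Last nonzero remainder: 23p^3+161p-184. Dividing through by 23 gives the monic gcd p^3+7p-8.
Cancel p^3+7p-8 from numerator and denominator to get the reduced form.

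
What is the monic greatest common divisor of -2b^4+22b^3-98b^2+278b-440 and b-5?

b-5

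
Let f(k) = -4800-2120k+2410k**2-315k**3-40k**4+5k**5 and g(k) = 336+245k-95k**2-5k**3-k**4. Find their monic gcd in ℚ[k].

Euclidean algorithm in ℚ[k]:
  5k**5-40k**4-315k**3+2410k**2-2120k-4800 = (-5k+65)(-k**4-5k**3-95k**2+245k+336) + (-465k**3+9810k**2-16365k-26640)
  -k**4-5k**3-95k**2+245k+336 = ((1/465)k+809/14415)(-465k**3+9810k**2-16365k-26640) + (-(586560/961)k**2+(1173120/961)k+1759680/961)
  -465k**3+9810k**2-16365k-26640 = ((29791/39104)k-35557/2444)(-(586560/961)k**2+(1173120/961)k+1759680/961) + (0)
Last nonzero remainder: -(586560/961)k**2+(1173120/961)k+1759680/961. Dividing through by -586560/961 gives the monic gcd k**2-2k-3.

-3-2k+k**2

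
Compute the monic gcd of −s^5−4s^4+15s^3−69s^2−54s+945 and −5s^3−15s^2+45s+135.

s^2−9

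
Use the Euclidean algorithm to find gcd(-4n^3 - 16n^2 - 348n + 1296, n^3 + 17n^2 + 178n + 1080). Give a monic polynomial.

n^2 + 7n + 108

Apply the Euclidean algorithm:
  -4n^3 - 16n^2 - 348n + 1296 = (-4)(n^3 + 17n^2 + 178n + 1080) + (52n^2 + 364n + 5616)
  n^3 + 17n^2 + 178n + 1080 = ((1/52)n + 5/26)(52n^2 + 364n + 5616) + (0)
Last nonzero remainder: 52n^2 + 364n + 5616. Dividing through by 52 gives the monic gcd n^2 + 7n + 108.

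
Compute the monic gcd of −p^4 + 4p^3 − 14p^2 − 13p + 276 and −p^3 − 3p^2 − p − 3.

p + 3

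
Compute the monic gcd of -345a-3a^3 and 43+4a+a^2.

Repeated division with remainder:
  -3a^3-345a = (-3a+12)(a^2+4a+43) + (-264a-516)
  a^2+4a+43 = (-(1/264)a-15/1936)(-264a-516) + (18877/484)
  -264a-516 = (-(127776/18877)a-5808/439)(18877/484) + (0)
The last nonzero remainder is the constant 18877/484, so the polynomials are coprime and gcd = 1.

1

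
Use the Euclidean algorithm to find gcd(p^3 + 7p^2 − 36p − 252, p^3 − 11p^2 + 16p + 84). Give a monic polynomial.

p − 6

Repeated division with remainder:
  p^3 + 7p^2 − 36p − 252 = (p^3 − 11p^2 + 16p + 84) + (18p^2 − 52p − 336)
  p^3 − 11p^2 + 16p + 84 = ((1/18)p − 73/162)(18p^2 − 52p − 336) + ((910/81)p − 1820/27)
  18p^2 − 52p − 336 = ((729/455)p + 324/65)((910/81)p − 1820/27) + (0)
Last nonzero remainder: (910/81)p − 1820/27. Dividing through by 910/81 gives the monic gcd p − 6.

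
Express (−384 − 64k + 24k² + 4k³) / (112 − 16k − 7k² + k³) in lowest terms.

Repeated division with remainder:
  4k³ + 24k² − 64k − 384 = (4)(k³ − 7k² − 16k + 112) + (52k² − 832)
  k³ − 7k² − 16k + 112 = ((1/52)k − 7/52)(52k² − 832) + (0)
Last nonzero remainder: 52k² − 832. Dividing through by 52 gives the monic gcd k² − 16.
Cancel k² − 16 from numerator and denominator to get the reduced form.

(24 + 4k)/(−7 + k)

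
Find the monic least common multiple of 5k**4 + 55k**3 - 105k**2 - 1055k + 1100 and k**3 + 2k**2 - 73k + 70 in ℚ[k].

Euclidean algorithm in ℚ[k]:
  5k**4 + 55k**3 - 105k**2 - 1055k + 1100 = (5k + 45)(k**3 + 2k**2 - 73k + 70) + (170k**2 + 1880k - 2050)
  k**3 + 2k**2 - 73k + 70 = ((1/170)k - 77/1445)(170k**2 + 1880k - 2050) + ((11340/289)k - 11340/289)
  170k**2 + 1880k - 2050 = ((4913/1134)k + 59245/1134)((11340/289)k - 11340/289) + (0)
Last nonzero remainder: (11340/289)k - 11340/289. Dividing through by 11340/289 gives the monic gcd k - 1.
Then lcm(f, g) = f·g / gcd(f, g); expanding and making the result monic gives the answer.

k**6 + 14k**5 - 58k**4 - 1044k**3 + 1057k**2 + 15430k - 15400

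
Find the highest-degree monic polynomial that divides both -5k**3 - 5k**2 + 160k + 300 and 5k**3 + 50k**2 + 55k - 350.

k + 5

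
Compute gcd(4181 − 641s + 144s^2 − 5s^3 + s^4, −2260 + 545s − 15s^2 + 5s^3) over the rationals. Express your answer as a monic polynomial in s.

113 + s + s^2

Repeated division with remainder:
  s^4 − 5s^3 + 144s^2 − 641s + 4181 = ((1/5)s − 2/5)(5s^3 − 15s^2 + 545s − 2260) + (29s^2 + 29s + 3277)
  5s^3 − 15s^2 + 545s − 2260 = ((5/29)s − 20/29)(29s^2 + 29s + 3277) + (0)
Last nonzero remainder: 29s^2 + 29s + 3277. Dividing through by 29 gives the monic gcd s^2 + s + 113.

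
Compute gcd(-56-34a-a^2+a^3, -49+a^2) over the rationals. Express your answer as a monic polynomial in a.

Apply the Euclidean algorithm:
  a^3-a^2-34a-56 = (a-1)(a^2-49) + (15a-105)
  a^2-49 = ((1/15)a+7/15)(15a-105) + (0)
Last nonzero remainder: 15a-105. Dividing through by 15 gives the monic gcd a-7.

-7+a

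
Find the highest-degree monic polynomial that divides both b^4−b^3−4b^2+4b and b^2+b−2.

b^2+b−2

Repeated division with remainder:
  b^4−b^3−4b^2+4b = (b^2−2b)(b^2+b−2) + (0)
The last nonzero remainder b^2+b−2 is already monic.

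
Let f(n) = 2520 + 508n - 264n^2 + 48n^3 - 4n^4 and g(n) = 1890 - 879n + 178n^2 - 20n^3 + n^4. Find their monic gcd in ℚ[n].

-315 + 94n - 14n^2 + n^3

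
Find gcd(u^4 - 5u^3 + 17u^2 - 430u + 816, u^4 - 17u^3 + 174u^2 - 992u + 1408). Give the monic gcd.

u^2 - 10u + 16

Apply the Euclidean algorithm:
  u^4 - 5u^3 + 17u^2 - 430u + 816 = (u^4 - 17u^3 + 174u^2 - 992u + 1408) + (12u^3 - 157u^2 + 562u - 592)
  u^4 - 17u^3 + 174u^2 - 992u + 1408 = ((1/12)u - 47/144)(12u^3 - 157u^2 + 562u - 592) + ((10933/144)u^2 - (54665/72)u + 10933/9)
  12u^3 - 157u^2 + 562u - 592 = ((1728/10933)u - 5328/10933)((10933/144)u^2 - (54665/72)u + 10933/9) + (0)
Last nonzero remainder: (10933/144)u^2 - (54665/72)u + 10933/9. Dividing through by 10933/144 gives the monic gcd u^2 - 10u + 16.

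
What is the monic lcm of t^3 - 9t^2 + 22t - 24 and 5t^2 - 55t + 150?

t^4 - 14t^3 + 67t^2 - 134t + 120

Repeated division with remainder:
  t^3 - 9t^2 + 22t - 24 = ((1/5)t + 2/5)(5t^2 - 55t + 150) + (14t - 84)
  5t^2 - 55t + 150 = ((5/14)t - 25/14)(14t - 84) + (0)
Last nonzero remainder: 14t - 84. Dividing through by 14 gives the monic gcd t - 6.
Then lcm(f, g) = f·g / gcd(f, g); expanding and making the result monic gives the answer.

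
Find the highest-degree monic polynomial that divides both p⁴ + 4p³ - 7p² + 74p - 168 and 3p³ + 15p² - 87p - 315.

By polynomial division,
  p⁴ + 4p³ - 7p² + 74p - 168 = ((1/3)p - 1/3)(3p³ + 15p² - 87p - 315) + (27p² + 150p - 273)
  3p³ + 15p² - 87p - 315 = ((1/9)p - 5/81)(27p² + 150p - 273) + (-(1280/27)p - 8960/27)
  27p² + 150p - 273 = (-(729/1280)p + 1053/1280)(-(1280/27)p - 8960/27) + (0)
Last nonzero remainder: -(1280/27)p - 8960/27. Dividing through by -1280/27 gives the monic gcd p + 7.

p + 7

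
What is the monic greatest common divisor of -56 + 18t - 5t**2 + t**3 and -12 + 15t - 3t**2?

-4 + t

By polynomial division,
  t**3 - 5t**2 + 18t - 56 = (-(1/3)t)(-3t**2 + 15t - 12) + (14t - 56)
  -3t**2 + 15t - 12 = (-(3/14)t + 3/14)(14t - 56) + (0)
Last nonzero remainder: 14t - 56. Dividing through by 14 gives the monic gcd t - 4.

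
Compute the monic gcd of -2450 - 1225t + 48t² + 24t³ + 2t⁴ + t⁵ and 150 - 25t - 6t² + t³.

Apply the Euclidean algorithm:
  t⁵ + 2t⁴ + 24t³ + 48t² - 1225t - 2450 = (t² + 8t + 97)(t³ - 6t² - 25t + 150) + (680t² - 17000)
  t³ - 6t² - 25t + 150 = ((1/680)t - 3/340)(680t² - 17000) + (0)
Last nonzero remainder: 680t² - 17000. Dividing through by 680 gives the monic gcd t² - 25.

-25 + t²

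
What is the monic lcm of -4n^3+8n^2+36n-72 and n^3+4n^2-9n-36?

Repeated division with remainder:
  -4n^3+8n^2+36n-72 = (-4)(n^3+4n^2-9n-36) + (24n^2-216)
  n^3+4n^2-9n-36 = ((1/24)n+1/6)(24n^2-216) + (0)
Last nonzero remainder: 24n^2-216. Dividing through by 24 gives the monic gcd n^2-9.
Then lcm(f, g) = f·g / gcd(f, g); expanding and making the result monic gives the answer.

n^4+2n^3-17n^2-18n+72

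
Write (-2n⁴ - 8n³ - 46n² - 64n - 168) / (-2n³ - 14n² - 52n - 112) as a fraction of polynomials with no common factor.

(n² + n + 6)/(n + 4)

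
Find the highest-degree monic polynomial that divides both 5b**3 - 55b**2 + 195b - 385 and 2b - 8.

1

By polynomial division,
  5b**3 - 55b**2 + 195b - 385 = ((5/2)b**2 - (35/2)b + 55/2)(2b - 8) + (-165)
  2b - 8 = (-(2/165)b + 8/165)(-165) + (0)
The last nonzero remainder is the constant -165, so the polynomials are coprime and gcd = 1.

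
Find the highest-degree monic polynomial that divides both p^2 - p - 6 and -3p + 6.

By polynomial division,
  p^2 - p - 6 = (-(1/3)p - 1/3)(-3p + 6) + (-4)
  -3p + 6 = ((3/4)p - 3/2)(-4) + (0)
The last nonzero remainder is the constant -4, so the polynomials are coprime and gcd = 1.

1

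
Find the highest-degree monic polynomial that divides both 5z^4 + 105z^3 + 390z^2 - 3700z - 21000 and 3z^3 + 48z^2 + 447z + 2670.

By polynomial division,
  5z^4 + 105z^3 + 390z^2 - 3700z - 21000 = ((5/3)z + 25/3)(3z^3 + 48z^2 + 447z + 2670) + (-755z^2 - 11875z - 43250)
  3z^3 + 48z^2 + 447z + 2670 = (-(3/755)z - 123/114005)(-755z^2 - 11875z - 43250) + ((5981472/22801)z + 59814720/22801)
  -755z^2 - 11875z - 43250 = (-(17214755/5981472)z - 98614325/5981472)((5981472/22801)z + 59814720/22801) + (0)
Last nonzero remainder: (5981472/22801)z + 59814720/22801. Dividing through by 5981472/22801 gives the monic gcd z + 10.

z + 10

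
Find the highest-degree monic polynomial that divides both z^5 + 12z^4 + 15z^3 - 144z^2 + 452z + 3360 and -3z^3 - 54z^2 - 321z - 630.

Euclidean algorithm in ℚ[z]:
  z^5 + 12z^4 + 15z^3 - 144z^2 + 452z + 3360 = (-(1/3)z^2 + 2z - 16/3)(-3z^3 - 54z^2 - 321z - 630) + (0)
Last nonzero remainder: -3z^3 - 54z^2 - 321z - 630. Dividing through by -3 gives the monic gcd z^3 + 18z^2 + 107z + 210.

z^3 + 18z^2 + 107z + 210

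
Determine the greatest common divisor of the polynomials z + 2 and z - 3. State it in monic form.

By polynomial division,
  z + 2 = (z - 3) + (5)
  z - 3 = ((1/5)z - 3/5)(5) + (0)
The last nonzero remainder is the constant 5, so the polynomials are coprime and gcd = 1.

1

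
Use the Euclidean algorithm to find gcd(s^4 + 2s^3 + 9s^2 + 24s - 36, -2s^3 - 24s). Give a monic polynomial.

s^2 + 12

Repeated division with remainder:
  s^4 + 2s^3 + 9s^2 + 24s - 36 = (-(1/2)s - 1)(-2s^3 - 24s) + (-3s^2 - 36)
  -2s^3 - 24s = ((2/3)s)(-3s^2 - 36) + (0)
Last nonzero remainder: -3s^2 - 36. Dividing through by -3 gives the monic gcd s^2 + 12.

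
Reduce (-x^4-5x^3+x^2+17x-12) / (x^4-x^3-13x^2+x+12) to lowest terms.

(-x^2-3x+4)/(x^2-3x-4)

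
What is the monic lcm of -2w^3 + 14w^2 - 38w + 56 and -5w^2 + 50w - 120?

w^4 - 13w^3 + 61w^2 - 142w + 168

Euclidean algorithm in ℚ[w]:
  -2w^3 + 14w^2 - 38w + 56 = ((2/5)w + 6/5)(-5w^2 + 50w - 120) + (-50w + 200)
  -5w^2 + 50w - 120 = ((1/10)w - 3/5)(-50w + 200) + (0)
Last nonzero remainder: -50w + 200. Dividing through by -50 gives the monic gcd w - 4.
Then lcm(f, g) = f·g / gcd(f, g); expanding and making the result monic gives the answer.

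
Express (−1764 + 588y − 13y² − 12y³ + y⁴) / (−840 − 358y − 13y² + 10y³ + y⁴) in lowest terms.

Euclidean algorithm in ℚ[y]:
  y⁴ − 12y³ − 13y² + 588y − 1764 = (y⁴ + 10y³ − 13y² − 358y − 840) + (−22y³ + 946y − 924)
  y⁴ + 10y³ − 13y² − 358y − 840 = (−(1/22)y − 5/11)(−22y³ + 946y − 924) + (30y² + 30y − 1260)
  −22y³ + 946y − 924 = (−(11/15)y + 11/15)(30y² + 30y − 1260) + (0)
Last nonzero remainder: 30y² + 30y − 1260. Dividing through by 30 gives the monic gcd y² + y − 42.
Cancel y² + y − 42 from numerator and denominator to get the reduced form.

(42 − 13y + y²)/(20 + 9y + y²)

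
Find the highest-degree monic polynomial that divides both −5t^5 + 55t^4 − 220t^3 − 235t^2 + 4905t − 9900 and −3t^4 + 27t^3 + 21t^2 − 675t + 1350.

t^2 − 8t + 15

Repeated division with remainder:
  −5t^5 + 55t^4 − 220t^3 − 235t^2 + 4905t − 9900 = ((5/3)t − 10/3)(−3t^4 + 27t^3 + 21t^2 − 675t + 1350) + (−165t^3 + 960t^2 + 405t − 5400)
  −3t^4 + 27t^3 + 21t^2 − 675t + 1350 = ((1/55)t − 7/121)(−165t^3 + 960t^2 + 405t − 5400) + ((8370/121)t^2 − (66960/121)t + 125550/121)
  −165t^3 + 960t^2 + 405t − 5400 = (−(1331/558)t − 484/93)((8370/121)t^2 − (66960/121)t + 125550/121) + (0)
Last nonzero remainder: (8370/121)t^2 − (66960/121)t + 125550/121. Dividing through by 8370/121 gives the monic gcd t^2 − 8t + 15.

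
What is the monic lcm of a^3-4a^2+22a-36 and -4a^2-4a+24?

a^4-a^3+10a^2+30a-108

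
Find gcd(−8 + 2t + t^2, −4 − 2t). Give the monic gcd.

1

Repeated division with remainder:
  t^2 + 2t − 8 = (−(1/2)t)(−2t − 4) + (−8)
  −2t − 4 = ((1/4)t + 1/2)(−8) + (0)
The last nonzero remainder is the constant −8, so the polynomials are coprime and gcd = 1.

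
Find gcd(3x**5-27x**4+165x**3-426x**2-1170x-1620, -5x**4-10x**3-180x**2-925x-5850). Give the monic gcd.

x**2-5x+45

Apply the Euclidean algorithm:
  3x**5-27x**4+165x**3-426x**2-1170x-1620 = (-(3/5)x+33/5)(-5x**4-10x**3-180x**2-925x-5850) + (123x**3+207x**2+1425x+36990)
  -5x**4-10x**3-180x**2-925x-5850 = (-(5/123)x-65/5043)(123x**3+207x**2+1425x+36990) + (-(200720/1681)x**2+(1003600/1681)x-9032400/1681)
  123x**3+207x**2+1425x+36990 = (-(206763/200720)x-690891/100360)(-(200720/1681)x**2+(1003600/1681)x-9032400/1681) + (0)
Last nonzero remainder: -(200720/1681)x**2+(1003600/1681)x-9032400/1681. Dividing through by -200720/1681 gives the monic gcd x**2-5x+45.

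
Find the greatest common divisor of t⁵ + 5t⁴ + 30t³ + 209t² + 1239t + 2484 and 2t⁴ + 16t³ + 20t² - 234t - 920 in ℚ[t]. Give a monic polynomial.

t² + 7t + 23

Apply the Euclidean algorithm:
  t⁵ + 5t⁴ + 30t³ + 209t² + 1239t + 2484 = ((1/2)t - 3/2)(2t⁴ + 16t³ + 20t² - 234t - 920) + (44t³ + 356t² + 1348t + 1104)
  2t⁴ + 16t³ + 20t² - 234t - 920 = ((1/22)t - 1/242)(44t³ + 356t² + 1348t + 1104) + (-(4816/121)t² - (33712/121)t - 110768/121)
  44t³ + 356t² + 1348t + 1104 = (-(1331/1204)t - 363/301)(-(4816/121)t² - (33712/121)t - 110768/121) + (0)
Last nonzero remainder: -(4816/121)t² - (33712/121)t - 110768/121. Dividing through by -4816/121 gives the monic gcd t² + 7t + 23.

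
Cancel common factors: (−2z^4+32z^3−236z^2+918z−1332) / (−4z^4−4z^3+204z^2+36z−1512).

Euclidean algorithm in ℚ[z]:
  −2z^4+32z^3−236z^2+918z−1332 = (1/2)(−4z^4−4z^3+204z^2+36z−1512) + (34z^3−338z^2+900z−576)
  −4z^4−4z^3+204z^2+36z−1512 = (−(2/17)z−372/289)(34z^3−338z^2+900z−576) + (−(36180/289)z^2+(325620/289)z−651240/289)
  34z^3−338z^2+900z−576 = (−(4913/18090)z+2312/9045)(−(36180/289)z^2+(325620/289)z−651240/289) + (0)
Last nonzero remainder: −(36180/289)z^2+(325620/289)z−651240/289. Dividing through by −36180/289 gives the monic gcd z^2−9z+18.
Cancel z^2−9z+18 from numerator and denominator to get the reduced form.

(z^2−7z+37)/(2z^2+20z+42)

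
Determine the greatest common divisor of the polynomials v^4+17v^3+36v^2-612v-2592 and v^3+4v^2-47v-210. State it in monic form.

v+6

Apply the Euclidean algorithm:
  v^4+17v^3+36v^2-612v-2592 = (v+13)(v^3+4v^2-47v-210) + (31v^2+209v+138)
  v^3+4v^2-47v-210 = ((1/31)v-85/961)(31v^2+209v+138) + (-(31680/961)v-190080/961)
  31v^2+209v+138 = (-(29791/31680)v-22103/31680)(-(31680/961)v-190080/961) + (0)
Last nonzero remainder: -(31680/961)v-190080/961. Dividing through by -31680/961 gives the monic gcd v+6.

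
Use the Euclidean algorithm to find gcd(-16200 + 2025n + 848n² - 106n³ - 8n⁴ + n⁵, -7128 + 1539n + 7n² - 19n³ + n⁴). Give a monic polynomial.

648 - 81n - 8n² + n³

Repeated division with remainder:
  n⁵ - 8n⁴ - 106n³ + 848n² + 2025n - 16200 = (n + 11)(n⁴ - 19n³ + 7n² + 1539n - 7128) + (96n³ - 768n² - 7776n + 62208)
  n⁴ - 19n³ + 7n² + 1539n - 7128 = ((1/96)n - 11/96)(96n³ - 768n² - 7776n + 62208) + (0)
Last nonzero remainder: 96n³ - 768n² - 7776n + 62208. Dividing through by 96 gives the monic gcd n³ - 8n² - 81n + 648.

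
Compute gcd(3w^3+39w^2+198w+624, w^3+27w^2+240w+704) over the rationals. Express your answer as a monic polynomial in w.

w+8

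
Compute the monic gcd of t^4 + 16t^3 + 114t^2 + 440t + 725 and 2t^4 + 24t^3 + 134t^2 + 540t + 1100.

t^2 + 10t + 25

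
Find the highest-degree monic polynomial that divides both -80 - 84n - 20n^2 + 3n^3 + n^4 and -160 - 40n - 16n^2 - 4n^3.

4 + n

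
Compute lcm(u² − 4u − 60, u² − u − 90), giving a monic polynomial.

Repeated division with remainder:
  u² − 4u − 60 = (u² − u − 90) + (−3u + 30)
  u² − u − 90 = (−(1/3)u − 3)(−3u + 30) + (0)
Last nonzero remainder: −3u + 30. Dividing through by −3 gives the monic gcd u − 10.
Then lcm(f, g) = f·g / gcd(f, g); expanding and making the result monic gives the answer.

u³ + 5u² − 96u − 540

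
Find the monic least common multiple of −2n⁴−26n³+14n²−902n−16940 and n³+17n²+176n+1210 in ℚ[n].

By polynomial division,
  −2n⁴−26n³+14n²−902n−16940 = (−2n+8)(n³+17n²+176n+1210) + (230n²+110n−26620)
  n³+17n²+176n+1210 = ((1/230)n+38/529)(230n²+110n−26620) + ((150150/529)n+1651650/529)
  230n²+110n−26620 = ((12167/15015)n−11638/1365)((150150/529)n+1651650/529) + (0)
Last nonzero remainder: (150150/529)n+1651650/529. Dividing through by 150150/529 gives the monic gcd n+11.
Then lcm(f, g) = f·g / gcd(f, g); expanding and making the result monic gives the answer.

n⁶+19n⁵+181n⁴+1839n³+10406n²+100430n+931700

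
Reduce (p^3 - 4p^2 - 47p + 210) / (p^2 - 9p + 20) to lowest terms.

Apply the Euclidean algorithm:
  p^3 - 4p^2 - 47p + 210 = (p + 5)(p^2 - 9p + 20) + (-22p + 110)
  p^2 - 9p + 20 = (-(1/22)p + 2/11)(-22p + 110) + (0)
Last nonzero remainder: -22p + 110. Dividing through by -22 gives the monic gcd p - 5.
Cancel p - 5 from numerator and denominator to get the reduced form.

(p^2 + p - 42)/(p - 4)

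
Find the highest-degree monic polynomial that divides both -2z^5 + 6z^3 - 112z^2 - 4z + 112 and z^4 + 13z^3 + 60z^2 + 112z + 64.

z^2 + 5z + 4

By polynomial division,
  -2z^5 + 6z^3 - 112z^2 - 4z + 112 = (-2z + 26)(z^4 + 13z^3 + 60z^2 + 112z + 64) + (-212z^3 - 1448z^2 - 2788z - 1552)
  z^4 + 13z^3 + 60z^2 + 112z + 64 = (-(1/212)z - 327/11236)(-212z^3 - 1448z^2 - 2788z - 1552) + ((13225/2809)z^2 + (66125/2809)z + 52900/2809)
  -212z^3 - 1448z^2 - 2788z - 1552 = (-(595508/13225)z - 1089892/13225)((13225/2809)z^2 + (66125/2809)z + 52900/2809) + (0)
Last nonzero remainder: (13225/2809)z^2 + (66125/2809)z + 52900/2809. Dividing through by 13225/2809 gives the monic gcd z^2 + 5z + 4.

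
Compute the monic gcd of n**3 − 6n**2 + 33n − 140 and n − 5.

n − 5

Repeated division with remainder:
  n**3 − 6n**2 + 33n − 140 = (n**2 − n + 28)(n − 5) + (0)
The last nonzero remainder n − 5 is already monic.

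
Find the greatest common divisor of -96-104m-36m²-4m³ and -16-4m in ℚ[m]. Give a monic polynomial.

4+m

By polynomial division,
  -4m³-36m²-104m-96 = (m²+5m+6)(-4m-16) + (0)
Last nonzero remainder: -4m-16. Dividing through by -4 gives the monic gcd m+4.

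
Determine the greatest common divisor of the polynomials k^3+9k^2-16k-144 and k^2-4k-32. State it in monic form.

k+4

Euclidean algorithm in ℚ[k]:
  k^3+9k^2-16k-144 = (k+13)(k^2-4k-32) + (68k+272)
  k^2-4k-32 = ((1/68)k-2/17)(68k+272) + (0)
Last nonzero remainder: 68k+272. Dividing through by 68 gives the monic gcd k+4.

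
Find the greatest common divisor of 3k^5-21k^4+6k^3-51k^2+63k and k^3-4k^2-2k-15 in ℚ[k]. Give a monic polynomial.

Apply the Euclidean algorithm:
  3k^5-21k^4+6k^3-51k^2+63k = (3k^2-9k-24)(k^3-4k^2-2k-15) + (-120k^2-120k-360)
  k^3-4k^2-2k-15 = (-(1/120)k+1/24)(-120k^2-120k-360) + (0)
Last nonzero remainder: -120k^2-120k-360. Dividing through by -120 gives the monic gcd k^2+k+3.

k^2+k+3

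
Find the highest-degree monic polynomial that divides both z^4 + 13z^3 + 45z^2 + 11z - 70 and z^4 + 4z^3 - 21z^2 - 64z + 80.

z^2 + 4z - 5

Repeated division with remainder:
  z^4 + 13z^3 + 45z^2 + 11z - 70 = (z^4 + 4z^3 - 21z^2 - 64z + 80) + (9z^3 + 66z^2 + 75z - 150)
  z^4 + 4z^3 - 21z^2 - 64z + 80 = ((1/9)z - 10/27)(9z^3 + 66z^2 + 75z - 150) + (-(44/9)z^2 - (176/9)z + 220/9)
  9z^3 + 66z^2 + 75z - 150 = (-(81/44)z - 135/22)(-(44/9)z^2 - (176/9)z + 220/9) + (0)
Last nonzero remainder: -(44/9)z^2 - (176/9)z + 220/9. Dividing through by -44/9 gives the monic gcd z^2 + 4z - 5.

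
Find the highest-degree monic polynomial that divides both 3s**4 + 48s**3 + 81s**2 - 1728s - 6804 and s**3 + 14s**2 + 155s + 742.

s + 7

By polynomial division,
  3s**4 + 48s**3 + 81s**2 - 1728s - 6804 = (3s + 6)(s**3 + 14s**2 + 155s + 742) + (-468s**2 - 4884s - 11256)
  s**3 + 14s**2 + 155s + 742 = (-(1/468)s - 139/18252)(-468s**2 - 4884s - 11256) + ((142600/1521)s + 998200/1521)
  -468s**2 - 4884s - 11256 = (-(177957/35650)s - 305721/17825)((142600/1521)s + 998200/1521) + (0)
Last nonzero remainder: (142600/1521)s + 998200/1521. Dividing through by 142600/1521 gives the monic gcd s + 7.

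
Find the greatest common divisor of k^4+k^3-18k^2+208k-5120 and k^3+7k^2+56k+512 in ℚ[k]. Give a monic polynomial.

k^2-k+64

Repeated division with remainder:
  k^4+k^3-18k^2+208k-5120 = (k-6)(k^3+7k^2+56k+512) + (-32k^2+32k-2048)
  k^3+7k^2+56k+512 = (-(1/32)k-1/4)(-32k^2+32k-2048) + (0)
Last nonzero remainder: -32k^2+32k-2048. Dividing through by -32 gives the monic gcd k^2-k+64.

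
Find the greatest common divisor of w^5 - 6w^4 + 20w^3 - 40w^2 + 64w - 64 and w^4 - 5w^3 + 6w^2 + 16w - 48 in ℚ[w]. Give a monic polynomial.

By polynomial division,
  w^5 - 6w^4 + 20w^3 - 40w^2 + 64w - 64 = (w - 1)(w^4 - 5w^3 + 6w^2 + 16w - 48) + (9w^3 - 50w^2 + 128w - 112)
  w^4 - 5w^3 + 6w^2 + 16w - 48 = ((1/9)w + 5/81)(9w^3 - 50w^2 + 128w - 112) + (-(416/81)w^2 + (1664/81)w - 3328/81)
  9w^3 - 50w^2 + 128w - 112 = (-(729/416)w + 567/208)(-(416/81)w^2 + (1664/81)w - 3328/81) + (0)
Last nonzero remainder: -(416/81)w^2 + (1664/81)w - 3328/81. Dividing through by -416/81 gives the monic gcd w^2 - 4w + 8.

w^2 - 4w + 8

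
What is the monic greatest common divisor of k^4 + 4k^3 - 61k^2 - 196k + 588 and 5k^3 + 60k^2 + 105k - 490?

By polynomial division,
  k^4 + 4k^3 - 61k^2 - 196k + 588 = ((1/5)k - 8/5)(5k^3 + 60k^2 + 105k - 490) + (14k^2 + 70k - 196)
  5k^3 + 60k^2 + 105k - 490 = ((5/14)k + 5/2)(14k^2 + 70k - 196) + (0)
Last nonzero remainder: 14k^2 + 70k - 196. Dividing through by 14 gives the monic gcd k^2 + 5k - 14.

k^2 + 5k - 14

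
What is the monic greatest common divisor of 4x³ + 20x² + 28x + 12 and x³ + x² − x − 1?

Repeated division with remainder:
  4x³ + 20x² + 28x + 12 = (4)(x³ + x² − x − 1) + (16x² + 32x + 16)
  x³ + x² − x − 1 = ((1/16)x − 1/16)(16x² + 32x + 16) + (0)
Last nonzero remainder: 16x² + 32x + 16. Dividing through by 16 gives the monic gcd x² + 2x + 1.

x² + 2x + 1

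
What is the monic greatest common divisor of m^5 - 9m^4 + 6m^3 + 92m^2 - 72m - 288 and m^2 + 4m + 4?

m^2 + 4m + 4

Euclidean algorithm in ℚ[m]:
  m^5 - 9m^4 + 6m^3 + 92m^2 - 72m - 288 = (m^3 - 13m^2 + 54m - 72)(m^2 + 4m + 4) + (0)
The last nonzero remainder m^2 + 4m + 4 is already monic.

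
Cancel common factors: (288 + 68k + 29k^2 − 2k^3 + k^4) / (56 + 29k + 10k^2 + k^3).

(36 − 5k + k^2)/(7 + k)

Euclidean algorithm in ℚ[k]:
  k^4 − 2k^3 + 29k^2 + 68k + 288 = (k − 12)(k^3 + 10k^2 + 29k + 56) + (120k^2 + 360k + 960)
  k^3 + 10k^2 + 29k + 56 = ((1/120)k + 7/120)(120k^2 + 360k + 960) + (0)
Last nonzero remainder: 120k^2 + 360k + 960. Dividing through by 120 gives the monic gcd k^2 + 3k + 8.
Cancel k^2 + 3k + 8 from numerator and denominator to get the reduced form.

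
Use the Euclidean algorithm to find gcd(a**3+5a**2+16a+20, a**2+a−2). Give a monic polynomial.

a+2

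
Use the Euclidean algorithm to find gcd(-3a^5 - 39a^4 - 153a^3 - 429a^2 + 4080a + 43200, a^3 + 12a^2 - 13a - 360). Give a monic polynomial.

a^2 + 3a - 40

Apply the Euclidean algorithm:
  -3a^5 - 39a^4 - 153a^3 - 429a^2 + 4080a + 43200 = (-3a^2 - 3a - 156)(a^3 + 12a^2 - 13a - 360) + (324a^2 + 972a - 12960)
  a^3 + 12a^2 - 13a - 360 = ((1/324)a + 1/36)(324a^2 + 972a - 12960) + (0)
Last nonzero remainder: 324a^2 + 972a - 12960. Dividing through by 324 gives the monic gcd a^2 + 3a - 40.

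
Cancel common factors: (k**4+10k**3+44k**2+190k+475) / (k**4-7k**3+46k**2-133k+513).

(k**2+10k+25)/(k**2-7k+27)

Apply the Euclidean algorithm:
  k**4+10k**3+44k**2+190k+475 = (k**4-7k**3+46k**2-133k+513) + (17k**3-2k**2+323k-38)
  k**4-7k**3+46k**2-133k+513 = ((1/17)k-117/289)(17k**3-2k**2+323k-38) + ((7569/289)k**2+143811/289)
  17k**3-2k**2+323k-38 = ((4913/7569)k-578/7569)((7569/289)k**2+143811/289) + (0)
Last nonzero remainder: (7569/289)k**2+143811/289. Dividing through by 7569/289 gives the monic gcd k**2+19.
Cancel k**2+19 from numerator and denominator to get the reduced form.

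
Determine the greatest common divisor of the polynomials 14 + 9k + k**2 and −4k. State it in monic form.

1

Apply the Euclidean algorithm:
  k**2 + 9k + 14 = (−(1/4)k − 9/4)(−4k) + (14)
  −4k = (−(2/7)k)(14) + (0)
The last nonzero remainder is the constant 14, so the polynomials are coprime and gcd = 1.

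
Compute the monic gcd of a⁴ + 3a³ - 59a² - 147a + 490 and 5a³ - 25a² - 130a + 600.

Euclidean algorithm in ℚ[a]:
  a⁴ + 3a³ - 59a² - 147a + 490 = ((1/5)a + 8/5)(5a³ - 25a² - 130a + 600) + (7a² - 59a - 470)
  5a³ - 25a² - 130a + 600 = ((5/7)a + 120/49)(7a² - 59a - 470) + ((17160/49)a + 85800/49)
  7a² - 59a - 470 = ((343/17160)a - 2303/8580)((17160/49)a + 85800/49) + (0)
Last nonzero remainder: (17160/49)a + 85800/49. Dividing through by 17160/49 gives the monic gcd a + 5.

a + 5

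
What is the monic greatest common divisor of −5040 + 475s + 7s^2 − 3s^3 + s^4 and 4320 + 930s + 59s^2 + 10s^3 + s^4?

720 + 35s + 4s^2 + s^3

By polynomial division,
  s^4 − 3s^3 + 7s^2 + 475s − 5040 = (s^4 + 10s^3 + 59s^2 + 930s + 4320) + (−13s^3 − 52s^2 − 455s − 9360)
  s^4 + 10s^3 + 59s^2 + 930s + 4320 = (−(1/13)s − 6/13)(−13s^3 − 52s^2 − 455s − 9360) + (0)
Last nonzero remainder: −13s^3 − 52s^2 − 455s − 9360. Dividing through by −13 gives the monic gcd s^3 + 4s^2 + 35s + 720.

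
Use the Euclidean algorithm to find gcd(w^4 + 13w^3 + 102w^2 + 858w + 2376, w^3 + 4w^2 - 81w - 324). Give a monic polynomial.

By polynomial division,
  w^4 + 13w^3 + 102w^2 + 858w + 2376 = (w + 9)(w^3 + 4w^2 - 81w - 324) + (147w^2 + 1911w + 5292)
  w^3 + 4w^2 - 81w - 324 = ((1/147)w - 3/49)(147w^2 + 1911w + 5292) + (0)
Last nonzero remainder: 147w^2 + 1911w + 5292. Dividing through by 147 gives the monic gcd w^2 + 13w + 36.

w^2 + 13w + 36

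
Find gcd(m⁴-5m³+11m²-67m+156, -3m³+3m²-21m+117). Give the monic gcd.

m³-m²+7m-39

Repeated division with remainder:
  m⁴-5m³+11m²-67m+156 = (-(1/3)m+4/3)(-3m³+3m²-21m+117) + (0)
Last nonzero remainder: -3m³+3m²-21m+117. Dividing through by -3 gives the monic gcd m³-m²+7m-39.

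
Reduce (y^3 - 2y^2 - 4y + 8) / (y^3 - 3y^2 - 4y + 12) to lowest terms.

(y - 2)/(y - 3)

Repeated division with remainder:
  y^3 - 2y^2 - 4y + 8 = (y^3 - 3y^2 - 4y + 12) + (y^2 - 4)
  y^3 - 3y^2 - 4y + 12 = (y - 3)(y^2 - 4) + (0)
The last nonzero remainder y^2 - 4 is already monic.
Cancel y^2 - 4 from numerator and denominator to get the reduced form.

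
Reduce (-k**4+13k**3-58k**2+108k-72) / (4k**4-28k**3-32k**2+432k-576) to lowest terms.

(-k+2)/(4k+16)

Euclidean algorithm in ℚ[k]:
  -k**4+13k**3-58k**2+108k-72 = (-1/4)(4k**4-28k**3-32k**2+432k-576) + (6k**3-66k**2+216k-216)
  4k**4-28k**3-32k**2+432k-576 = ((2/3)k+8/3)(6k**3-66k**2+216k-216) + (0)
Last nonzero remainder: 6k**3-66k**2+216k-216. Dividing through by 6 gives the monic gcd k**3-11k**2+36k-36.
Cancel k**3-11k**2+36k-36 from numerator and denominator to get the reduced form.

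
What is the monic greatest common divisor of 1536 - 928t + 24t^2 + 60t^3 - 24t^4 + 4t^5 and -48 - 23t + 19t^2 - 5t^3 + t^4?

Repeated division with remainder:
  4t^5 - 24t^4 + 60t^3 + 24t^2 - 928t + 1536 = (4t - 4)(t^4 - 5t^3 + 19t^2 - 23t - 48) + (-36t^3 + 192t^2 - 828t + 1344)
  t^4 - 5t^3 + 19t^2 - 23t - 48 = (-(1/36)t - 1/108)(-36t^3 + 192t^2 - 828t + 1344) + (-(20/9)t^2 + (20/3)t - 320/9)
  -36t^3 + 192t^2 - 828t + 1344 = ((81/5)t - 189/5)(-(20/9)t^2 + (20/3)t - 320/9) + (0)
Last nonzero remainder: -(20/9)t^2 + (20/3)t - 320/9. Dividing through by -20/9 gives the monic gcd t^2 - 3t + 16.

16 - 3t + t^2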